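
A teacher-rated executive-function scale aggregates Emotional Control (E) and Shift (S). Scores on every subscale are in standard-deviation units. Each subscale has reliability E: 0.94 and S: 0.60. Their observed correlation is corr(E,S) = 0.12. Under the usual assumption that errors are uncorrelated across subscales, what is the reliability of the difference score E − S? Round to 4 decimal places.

Var(E−S) = 1 + 1 − 2·0.12 = 2 − 0.24 = 1.76.
Because errors are independent across components, Cov(Tᵢ,Tⱼ) = Cov(Xᵢ,Xⱼ); the off-diagonal part of the true-score variance is the same as above.
True-score variance = [0.94 + 0.60] − 0.24 = 1.54 − 0.24 = 1.3.
Reliability = 1.3 / 1.76 = 0.7386.

0.7386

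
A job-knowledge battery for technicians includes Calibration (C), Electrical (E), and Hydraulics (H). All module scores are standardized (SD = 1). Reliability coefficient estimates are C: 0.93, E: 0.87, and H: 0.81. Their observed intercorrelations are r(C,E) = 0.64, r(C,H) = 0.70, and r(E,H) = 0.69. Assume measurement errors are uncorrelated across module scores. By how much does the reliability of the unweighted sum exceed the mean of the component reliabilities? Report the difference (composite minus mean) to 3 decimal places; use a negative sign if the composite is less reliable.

0.075

Var(sum) = 3 + 4.06 = 7.06; true-score variance = 2.61 + 4.06 = 6.67; composite reliability = 0.9448.
Mean component reliability = 0.8700.
Difference = 0.9448 − 0.8700 = 0.075.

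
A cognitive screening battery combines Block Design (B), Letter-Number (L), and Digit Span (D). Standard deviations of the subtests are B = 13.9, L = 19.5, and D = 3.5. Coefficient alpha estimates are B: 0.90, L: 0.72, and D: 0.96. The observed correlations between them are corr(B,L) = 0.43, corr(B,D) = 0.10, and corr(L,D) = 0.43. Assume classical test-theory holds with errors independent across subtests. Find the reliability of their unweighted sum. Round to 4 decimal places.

Var(B+L+D) = 13.9² + 19.5² + 3.5² + 2·[13.9·19.5·0.43 + 13.9·3.5·0.10 + 19.5·3.5·0.43] = 585.71 + 301.528 = 887.238.
Under uncorrelated errors the observed covariances equal the true-score covariances, so only the own-variance terms attenuate.
True-score variance = [13.9²·0.90 + 19.5²·0.72 + 3.5²·0.96] + 301.528 = 459.429 + 301.528 = 760.957.
Reliability = 760.957 / 887.238 = 0.8577.

0.8577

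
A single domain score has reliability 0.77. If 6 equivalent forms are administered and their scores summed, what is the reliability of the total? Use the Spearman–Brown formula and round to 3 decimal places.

0.953

ρ_k = kρ / (1 + (k−1)ρ) = 6·0.77 / (1 + 5·0.77) = 4.620 / 4.850 = 0.953.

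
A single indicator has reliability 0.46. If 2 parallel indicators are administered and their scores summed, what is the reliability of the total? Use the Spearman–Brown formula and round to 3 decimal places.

ρ_k = kρ / (1 + (k−1)ρ) = 2·0.46 / (1 + 1·0.46) = 0.920 / 1.460 = 0.630.

0.630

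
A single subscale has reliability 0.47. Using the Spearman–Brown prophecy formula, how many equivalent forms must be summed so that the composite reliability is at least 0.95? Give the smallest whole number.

22

k ≥ ρ*(1−ρ₁)/(ρ₁(1−ρ*)) = 0.95·0.53 / (0.47·0.05) = 21.426.
Smallest integer k = 22.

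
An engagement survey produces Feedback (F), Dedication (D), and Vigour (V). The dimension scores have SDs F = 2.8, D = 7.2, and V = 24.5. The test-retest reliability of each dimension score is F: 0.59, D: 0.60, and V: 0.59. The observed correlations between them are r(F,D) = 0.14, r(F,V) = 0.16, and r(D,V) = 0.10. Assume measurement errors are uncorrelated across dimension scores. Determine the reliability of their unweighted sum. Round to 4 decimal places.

0.6264

Var(F+D+V) = 2.8² + 7.2² + 24.5² + 2·[2.8·7.2·0.14 + 2.8·24.5·0.16 + 7.2·24.5·0.10] = 659.93 + 62.8768 = 722.807.
Under uncorrelated errors the observed covariances equal the true-score covariances, so only the own-variance terms attenuate.
True-score variance = [2.8²·0.59 + 7.2²·0.60 + 24.5²·0.59] + 62.8768 = 389.877 + 62.8768 = 452.754.
Reliability = 452.754 / 722.807 = 0.6264.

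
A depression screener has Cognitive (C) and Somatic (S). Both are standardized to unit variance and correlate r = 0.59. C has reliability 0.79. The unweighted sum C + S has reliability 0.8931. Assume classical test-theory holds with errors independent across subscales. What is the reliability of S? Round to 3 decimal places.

0.870

Var(C+S) = 2 + 2·0.59 = 3.180.
True-score variance = ρ_C + ρ_S + 2·0.59, so 0.8931 = (0.79 + ρ_S + 1.18) / 3.180.
ρ_S = 0.8931·3.180 − 0.79 − 1.18 = 0.870.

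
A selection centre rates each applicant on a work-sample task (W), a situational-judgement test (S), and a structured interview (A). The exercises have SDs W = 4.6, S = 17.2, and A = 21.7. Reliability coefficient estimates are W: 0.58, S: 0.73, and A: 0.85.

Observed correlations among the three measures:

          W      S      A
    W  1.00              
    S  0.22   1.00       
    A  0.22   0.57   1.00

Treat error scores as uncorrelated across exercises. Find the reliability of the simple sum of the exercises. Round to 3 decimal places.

Var(W+S+A) = 4.6² + 17.2² + 21.7² + 2·[4.6·17.2·0.22 + 4.6·21.7·0.22 + 17.2·21.7·0.57] = 787.89 + 504.227 = 1292.12.
With uncorrelated errors the cross-covariances are all true-score covariance, so they carry over unchanged; only the diagonal terms shrink to ρᵢσᵢ².
True-score variance = [4.6²·0.58 + 17.2²·0.73 + 21.7²·0.85] + 504.227 = 628.492 + 504.227 = 1132.72.
Reliability = 1132.72 / 1292.12 = 0.877.

0.877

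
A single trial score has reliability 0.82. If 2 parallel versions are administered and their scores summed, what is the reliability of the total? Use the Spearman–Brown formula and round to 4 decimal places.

0.9011

ρ_k = kρ / (1 + (k−1)ρ) = 2·0.82 / (1 + 1·0.82) = 1.640 / 1.820 = 0.9011.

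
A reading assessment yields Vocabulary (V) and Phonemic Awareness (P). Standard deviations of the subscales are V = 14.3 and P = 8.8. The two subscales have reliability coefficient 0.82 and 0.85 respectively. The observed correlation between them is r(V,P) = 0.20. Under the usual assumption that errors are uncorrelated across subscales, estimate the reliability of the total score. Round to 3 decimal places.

0.854

Var(V+P) = 14.3² + 8.8² + 2·[14.3·8.8·0.20] = 281.93 + 50.336 = 332.266.
Because errors are independent across components, Cov(Tᵢ,Tⱼ) = Cov(Xᵢ,Xⱼ); the off-diagonal part of the true-score variance is the same as above.
True-score variance = [14.3²·0.82 + 8.8²·0.85] + 50.336 = 233.506 + 50.336 = 283.842.
Reliability = 283.842 / 332.266 = 0.854.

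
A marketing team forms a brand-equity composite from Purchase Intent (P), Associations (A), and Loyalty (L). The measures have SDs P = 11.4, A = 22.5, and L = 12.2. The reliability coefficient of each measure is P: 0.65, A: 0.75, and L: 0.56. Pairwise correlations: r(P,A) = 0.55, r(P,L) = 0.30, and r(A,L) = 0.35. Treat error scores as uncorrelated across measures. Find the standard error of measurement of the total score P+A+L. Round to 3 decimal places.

15.412

Var(total) = 785.05 + 557.748 = 1342.8.
True-score variance = 547.512 + 557.748 = 1105.26, so reliability = 0.8231.
Error variance = 1342.8 − 1105.26 = 237.538; SEM = √237.538 = 15.412.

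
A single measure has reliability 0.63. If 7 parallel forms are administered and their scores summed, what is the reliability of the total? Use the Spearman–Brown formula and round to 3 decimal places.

0.923

ρ_k = kρ / (1 + (k−1)ρ) = 7·0.63 / (1 + 6·0.63) = 4.410 / 4.780 = 0.923.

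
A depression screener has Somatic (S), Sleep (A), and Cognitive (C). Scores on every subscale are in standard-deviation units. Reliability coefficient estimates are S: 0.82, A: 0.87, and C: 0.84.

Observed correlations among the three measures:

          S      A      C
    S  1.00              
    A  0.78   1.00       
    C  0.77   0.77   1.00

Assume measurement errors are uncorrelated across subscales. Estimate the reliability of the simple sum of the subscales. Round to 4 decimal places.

Var(S+A+C) = 3 + 2·[0.78 + 0.77 + 0.77] = 3 + 4.64 = 7.64.
With uncorrelated errors the cross-covariances are all true-score covariance, so they carry over unchanged; only the diagonal terms shrink to ρᵢσᵢ².
True-score variance = [0.82 + 0.87 + 0.84] + 4.64 = 2.53 + 4.64 = 7.17.
Reliability = 7.17 / 7.64 = 0.9385.

0.9385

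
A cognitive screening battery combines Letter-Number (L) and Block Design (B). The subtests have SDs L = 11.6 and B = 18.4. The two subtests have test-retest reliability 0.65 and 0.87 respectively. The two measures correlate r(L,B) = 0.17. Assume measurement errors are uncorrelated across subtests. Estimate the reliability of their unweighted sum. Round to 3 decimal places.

Var(L+B) = 11.6² + 18.4² + 2·[11.6·18.4·0.17] = 473.12 + 72.5696 = 545.69.
With uncorrelated errors the cross-covariances are all true-score covariance, so they carry over unchanged; only the diagonal terms shrink to ρᵢσᵢ².
True-score variance = [11.6²·0.65 + 18.4²·0.87] + 72.5696 = 382.011 + 72.5696 = 454.581.
Reliability = 454.581 / 545.69 = 0.833.

0.833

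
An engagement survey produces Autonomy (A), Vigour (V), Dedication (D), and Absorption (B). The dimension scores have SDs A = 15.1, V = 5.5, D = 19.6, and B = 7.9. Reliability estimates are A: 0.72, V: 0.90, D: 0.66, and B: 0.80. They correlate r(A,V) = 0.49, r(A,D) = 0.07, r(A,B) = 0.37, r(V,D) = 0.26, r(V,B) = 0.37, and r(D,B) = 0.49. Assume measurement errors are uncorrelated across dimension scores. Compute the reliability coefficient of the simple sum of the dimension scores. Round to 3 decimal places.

0.818

Var(A+V+D+B) = 15.1² + 5.5² + 19.6² + 7.9² + 2·[15.1·5.5·0.49 + 15.1·19.6·0.07 + 15.1·7.9·0.37 + 5.5·19.6·0.26 + 5.5·7.9·0.37 + 19.6·7.9·0.49] = 704.83 + 451.05 = 1155.88.
Under uncorrelated errors the observed covariances equal the true-score covariances, so only the own-variance terms attenuate.
True-score variance = [15.1²·0.72 + 5.5²·0.90 + 19.6²·0.66 + 7.9²·0.80] + 451.05 = 494.866 + 451.05 = 945.916.
Reliability = 945.916 / 1155.88 = 0.818.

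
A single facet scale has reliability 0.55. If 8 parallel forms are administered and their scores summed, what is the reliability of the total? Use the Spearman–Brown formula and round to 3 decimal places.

ρ_k = kρ / (1 + (k−1)ρ) = 8·0.55 / (1 + 7·0.55) = 4.400 / 4.850 = 0.907.

0.907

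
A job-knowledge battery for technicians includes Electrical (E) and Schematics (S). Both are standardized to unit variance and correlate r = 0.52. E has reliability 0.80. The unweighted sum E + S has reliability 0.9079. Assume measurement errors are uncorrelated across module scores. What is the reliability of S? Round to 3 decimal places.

Var(E+S) = 2 + 2·0.52 = 3.040.
True-score variance = ρ_E + ρ_S + 2·0.52, so 0.9079 = (0.80 + ρ_S + 1.04) / 3.040.
ρ_S = 0.9079·3.040 − 0.80 − 1.04 = 0.920.

0.920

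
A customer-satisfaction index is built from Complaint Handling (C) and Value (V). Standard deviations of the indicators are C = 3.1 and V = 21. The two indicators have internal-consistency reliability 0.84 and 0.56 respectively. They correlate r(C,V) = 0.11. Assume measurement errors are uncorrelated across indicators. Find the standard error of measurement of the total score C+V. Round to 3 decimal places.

Var(total) = 450.61 + 14.322 = 464.932.
True-score variance = 255.032 + 14.322 = 269.354, so reliability = 0.5793.
Error variance = 464.932 − 269.354 = 195.578; SEM = √195.578 = 13.985.

13.985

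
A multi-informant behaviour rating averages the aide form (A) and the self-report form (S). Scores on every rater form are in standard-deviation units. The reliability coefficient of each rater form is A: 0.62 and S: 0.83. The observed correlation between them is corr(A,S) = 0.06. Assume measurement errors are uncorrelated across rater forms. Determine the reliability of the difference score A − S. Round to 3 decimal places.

0.707

Var(A−S) = 1 + 1 − 2·0.06 = 2 − 0.12 = 1.88.
Under uncorrelated errors the observed covariances equal the true-score covariances, so only the own-variance terms attenuate.
True-score variance = [0.62 + 0.83] − 0.12 = 1.45 − 0.12 = 1.33.
Reliability = 1.33 / 1.88 = 0.707.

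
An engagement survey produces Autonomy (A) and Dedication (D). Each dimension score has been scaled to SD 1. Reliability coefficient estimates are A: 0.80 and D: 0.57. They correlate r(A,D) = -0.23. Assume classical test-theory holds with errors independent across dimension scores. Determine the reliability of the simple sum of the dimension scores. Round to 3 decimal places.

Var(A+D) = 2 + 2·[(-0.23)] = 2 − 0.46 = 1.54.
Under uncorrelated errors the observed covariances equal the true-score covariances, so only the own-variance terms attenuate.
True-score variance = [0.80 + 0.57] − 0.46 = 1.37 − 0.46 = 0.91.
Reliability = 0.91 / 1.54 = 0.591.

0.591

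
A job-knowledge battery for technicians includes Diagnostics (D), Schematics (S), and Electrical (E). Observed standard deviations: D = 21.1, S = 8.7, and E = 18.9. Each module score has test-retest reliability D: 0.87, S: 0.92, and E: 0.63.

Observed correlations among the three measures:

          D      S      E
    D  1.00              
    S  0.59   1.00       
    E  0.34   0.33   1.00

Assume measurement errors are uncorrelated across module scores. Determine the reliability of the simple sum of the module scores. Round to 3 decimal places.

Var(D+S+E) = 21.1² + 8.7² + 18.9² + 2·[21.1·8.7·0.59 + 21.1·18.9·0.34 + 8.7·18.9·0.33] = 878.11 + 596.314 = 1474.42.
Because errors are independent across components, Cov(Tᵢ,Tⱼ) = Cov(Xᵢ,Xⱼ); the off-diagonal part of the true-score variance is the same as above.
True-score variance = [21.1²·0.87 + 8.7²·0.92 + 18.9²·0.63] + 596.314 = 682.01 + 596.314 = 1278.32.
Reliability = 1278.32 / 1474.42 = 0.867.

0.867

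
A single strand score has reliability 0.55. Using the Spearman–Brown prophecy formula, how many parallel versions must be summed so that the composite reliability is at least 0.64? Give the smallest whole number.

k ≥ ρ*(1−ρ₁)/(ρ₁(1−ρ*)) = 0.64·0.45 / (0.55·0.36) = 1.455.
Smallest integer k = 2.

2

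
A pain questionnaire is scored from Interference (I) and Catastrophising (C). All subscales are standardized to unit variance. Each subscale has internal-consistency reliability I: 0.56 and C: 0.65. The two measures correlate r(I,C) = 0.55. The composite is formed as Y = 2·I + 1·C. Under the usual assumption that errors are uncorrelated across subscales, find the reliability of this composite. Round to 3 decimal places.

Var(Y) = 2² + 1 + 2·[2·0.55] = 5 + 2.2 = 7.2.
With uncorrelated errors the cross-covariances are all true-score covariance, so they carry over unchanged; only the diagonal terms shrink to ρᵢσᵢ².
True-score variance = [2²·0.56 + 0.65] + 2.2 = 2.89 + 2.2 = 5.09.
Reliability = 5.09 / 7.2 = 0.707.

0.707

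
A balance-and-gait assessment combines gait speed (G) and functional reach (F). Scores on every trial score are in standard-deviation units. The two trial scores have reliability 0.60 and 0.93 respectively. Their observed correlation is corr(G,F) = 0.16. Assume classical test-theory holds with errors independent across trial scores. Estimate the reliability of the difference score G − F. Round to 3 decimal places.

0.720

Var(G−F) = 1 + 1 − 2·0.16 = 2 − 0.32 = 1.68.
Because errors are independent across components, Cov(Tᵢ,Tⱼ) = Cov(Xᵢ,Xⱼ); the off-diagonal part of the true-score variance is the same as above.
True-score variance = [0.60 + 0.93] − 0.32 = 1.53 − 0.32 = 1.21.
Reliability = 1.21 / 1.68 = 0.720.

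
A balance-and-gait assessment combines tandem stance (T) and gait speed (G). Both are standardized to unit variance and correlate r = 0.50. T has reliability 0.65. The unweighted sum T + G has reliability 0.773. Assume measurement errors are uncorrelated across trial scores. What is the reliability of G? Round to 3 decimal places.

0.669

Var(T+G) = 2 + 2·0.50 = 3.000.
True-score variance = ρ_T + ρ_G + 2·0.50, so 0.773 = (0.65 + ρ_G + 1.00) / 3.000.
ρ_G = 0.773·3.000 − 0.65 − 1.00 = 0.669.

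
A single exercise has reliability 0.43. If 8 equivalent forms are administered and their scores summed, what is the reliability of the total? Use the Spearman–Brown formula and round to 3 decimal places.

ρ_k = kρ / (1 + (k−1)ρ) = 8·0.43 / (1 + 7·0.43) = 3.440 / 4.010 = 0.858.

0.858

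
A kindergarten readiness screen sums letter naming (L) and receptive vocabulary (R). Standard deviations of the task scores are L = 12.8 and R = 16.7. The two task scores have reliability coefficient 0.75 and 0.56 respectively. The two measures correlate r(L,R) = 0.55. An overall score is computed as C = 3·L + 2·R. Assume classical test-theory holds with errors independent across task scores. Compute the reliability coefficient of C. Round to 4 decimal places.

Var(C) = 3²·12.8² + 2²·16.7² + 2·[6·12.8·16.7·0.55] = 2590.12 + 1410.82 = 4000.94.
With uncorrelated errors the cross-covariances are all true-score covariance, so they carry over unchanged; only the diagonal terms shrink to ρᵢσᵢ².
True-score variance = [3²·12.8²·0.75 + 2²·16.7²·0.56] + 1410.82 = 1730.63 + 1410.82 = 3141.45.
Reliability = 3141.45 / 4000.94 = 0.7852.

0.7852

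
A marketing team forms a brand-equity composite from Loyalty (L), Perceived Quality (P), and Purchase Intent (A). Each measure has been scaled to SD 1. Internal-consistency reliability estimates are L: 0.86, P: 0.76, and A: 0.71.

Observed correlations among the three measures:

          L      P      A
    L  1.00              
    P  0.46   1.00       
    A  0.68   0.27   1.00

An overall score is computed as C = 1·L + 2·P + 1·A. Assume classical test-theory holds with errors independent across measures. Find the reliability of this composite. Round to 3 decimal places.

0.865

Var(C) = 1 + 2² + 1 + 2·[2·0.46 + 0.68 + 2·0.27] = 6 + 4.28 = 10.28.
With uncorrelated errors the cross-covariances are all true-score covariance, so they carry over unchanged; only the diagonal terms shrink to ρᵢσᵢ².
True-score variance = [0.86 + 2²·0.76 + 0.71] + 4.28 = 4.61 + 4.28 = 8.89.
Reliability = 8.89 / 10.28 = 0.865.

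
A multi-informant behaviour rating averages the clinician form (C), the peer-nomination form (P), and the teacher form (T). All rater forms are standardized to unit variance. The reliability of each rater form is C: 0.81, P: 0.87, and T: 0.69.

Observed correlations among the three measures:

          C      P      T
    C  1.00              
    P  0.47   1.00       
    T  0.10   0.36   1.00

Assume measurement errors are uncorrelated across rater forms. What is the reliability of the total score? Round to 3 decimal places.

0.870

Var(C+P+T) = 3 + 2·[0.47 + 0.10 + 0.36] = 3 + 1.86 = 4.86.
With uncorrelated errors the cross-covariances are all true-score covariance, so they carry over unchanged; only the diagonal terms shrink to ρᵢσᵢ².
True-score variance = [0.81 + 0.87 + 0.69] + 1.86 = 2.37 + 1.86 = 4.23.
Reliability = 4.23 / 4.86 = 0.870.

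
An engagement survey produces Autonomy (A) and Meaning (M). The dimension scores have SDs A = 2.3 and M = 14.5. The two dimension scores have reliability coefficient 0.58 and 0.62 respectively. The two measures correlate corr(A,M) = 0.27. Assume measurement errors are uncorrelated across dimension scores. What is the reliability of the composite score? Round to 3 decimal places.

Var(A+M) = 2.3² + 14.5² + 2·[2.3·14.5·0.27] = 215.54 + 18.009 = 233.549.
Under uncorrelated errors the observed covariances equal the true-score covariances, so only the own-variance terms attenuate.
True-score variance = [2.3²·0.58 + 14.5²·0.62] + 18.009 = 133.423 + 18.009 = 151.432.
Reliability = 151.432 / 233.549 = 0.648.

0.648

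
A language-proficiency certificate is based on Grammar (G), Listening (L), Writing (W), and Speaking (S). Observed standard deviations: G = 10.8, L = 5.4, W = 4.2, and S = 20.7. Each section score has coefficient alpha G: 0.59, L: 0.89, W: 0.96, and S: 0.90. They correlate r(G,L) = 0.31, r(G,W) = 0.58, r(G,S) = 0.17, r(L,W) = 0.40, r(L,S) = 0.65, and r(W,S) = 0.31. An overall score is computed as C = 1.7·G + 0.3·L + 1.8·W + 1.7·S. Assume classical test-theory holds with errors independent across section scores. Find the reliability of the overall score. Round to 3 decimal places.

0.884

Var(C) = 1.7²·10.8² + 0.3²·5.4² + 1.8²·4.2² + 1.7²·20.7² + 2·[0.51·10.8·5.4·0.31 + 3.06·10.8·4.2·0.58 + 2.89·10.8·20.7·0.17 + 0.54·5.4·4.2·0.40 + 0.51·5.4·20.7·0.65 + 3.06·4.2·20.7·0.31] = 1635.2 + 647.971 = 2283.17.
Because errors are independent across components, Cov(Tᵢ,Tⱼ) = Cov(Xᵢ,Xⱼ); the off-diagonal part of the true-score variance is the same as above.
True-score variance = [1.7²·10.8²·0.59 + 0.3²·5.4²·0.89 + 1.8²·4.2²·0.96 + 1.7²·20.7²·0.90] + 647.971 = 1370.59 + 647.971 = 2018.56.
Reliability = 2018.56 / 2283.17 = 0.884.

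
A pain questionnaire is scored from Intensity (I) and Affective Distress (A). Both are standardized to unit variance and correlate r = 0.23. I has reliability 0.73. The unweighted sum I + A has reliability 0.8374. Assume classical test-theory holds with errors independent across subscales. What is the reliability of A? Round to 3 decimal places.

0.870

Var(I+A) = 2 + 2·0.23 = 2.460.
True-score variance = ρ_I + ρ_A + 2·0.23, so 0.8374 = (0.73 + ρ_A + 0.46) / 2.460.
ρ_A = 0.8374·2.460 − 0.73 − 0.46 = 0.870.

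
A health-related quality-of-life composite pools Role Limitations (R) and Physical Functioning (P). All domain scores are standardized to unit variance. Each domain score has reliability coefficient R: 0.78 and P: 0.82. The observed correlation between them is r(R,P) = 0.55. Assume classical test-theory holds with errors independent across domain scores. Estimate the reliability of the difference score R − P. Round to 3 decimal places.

0.556

Var(R−P) = 1 + 1 − 2·0.55 = 2 − 1.1 = 0.9.
Under uncorrelated errors the observed covariances equal the true-score covariances, so only the own-variance terms attenuate.
True-score variance = [0.78 + 0.82] − 1.1 = 1.6 − 1.1 = 0.5.
Reliability = 0.5 / 0.9 = 0.556.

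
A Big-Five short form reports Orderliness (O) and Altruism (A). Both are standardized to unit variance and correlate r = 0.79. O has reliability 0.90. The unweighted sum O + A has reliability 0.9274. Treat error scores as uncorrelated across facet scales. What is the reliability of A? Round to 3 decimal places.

Var(O+A) = 2 + 2·0.79 = 3.580.
True-score variance = ρ_O + ρ_A + 2·0.79, so 0.9274 = (0.90 + ρ_A + 1.58) / 3.580.
ρ_A = 0.9274·3.580 − 0.90 − 1.58 = 0.840.

0.840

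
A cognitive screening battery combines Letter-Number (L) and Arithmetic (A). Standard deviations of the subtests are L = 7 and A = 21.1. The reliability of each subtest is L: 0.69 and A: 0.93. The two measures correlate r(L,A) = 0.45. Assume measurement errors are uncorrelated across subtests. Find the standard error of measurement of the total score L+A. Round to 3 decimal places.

Var(total) = 494.21 + 132.93 = 627.14.
True-score variance = 447.855 + 132.93 = 580.785, so reliability = 0.9261.
Error variance = 627.14 − 580.785 = 46.3547; SEM = √46.3547 = 6.808.

6.808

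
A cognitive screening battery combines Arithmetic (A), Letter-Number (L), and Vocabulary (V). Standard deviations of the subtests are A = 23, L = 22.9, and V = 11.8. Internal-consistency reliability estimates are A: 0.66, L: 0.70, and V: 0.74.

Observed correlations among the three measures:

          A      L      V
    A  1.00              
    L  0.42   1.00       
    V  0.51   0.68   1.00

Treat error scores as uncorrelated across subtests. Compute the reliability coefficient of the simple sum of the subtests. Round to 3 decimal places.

0.836

Var(A+L+V) = 23² + 22.9² + 11.8² + 2·[23·22.9·0.42 + 23·11.8·0.51 + 22.9·11.8·0.68] = 1192.65 + 1086.76 = 2279.41.
Because errors are independent across components, Cov(Tᵢ,Tⱼ) = Cov(Xᵢ,Xⱼ); the off-diagonal part of the true-score variance is the same as above.
True-score variance = [23²·0.66 + 22.9²·0.70 + 11.8²·0.74] + 1086.76 = 819.265 + 1086.76 = 1906.02.
Reliability = 1906.02 / 2279.41 = 0.836.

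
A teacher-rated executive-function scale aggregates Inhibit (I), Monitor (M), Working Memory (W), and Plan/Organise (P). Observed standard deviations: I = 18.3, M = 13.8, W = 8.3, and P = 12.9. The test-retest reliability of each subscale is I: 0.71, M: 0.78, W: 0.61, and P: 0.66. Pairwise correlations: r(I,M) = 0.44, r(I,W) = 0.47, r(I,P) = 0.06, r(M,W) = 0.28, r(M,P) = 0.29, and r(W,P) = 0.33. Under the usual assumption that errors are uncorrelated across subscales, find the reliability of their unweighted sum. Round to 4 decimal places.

0.8402

Var(I+M+W+P) = 18.3² + 13.8² + 8.3² + 12.9² + 2·[18.3·13.8·0.44 + 18.3·8.3·0.47 + 18.3·12.9·0.06 + 13.8·8.3·0.28 + 13.8·12.9·0.29 + 8.3·12.9·0.33] = 760.63 + 631.4 = 1392.03.
Because errors are independent across components, Cov(Tᵢ,Tⱼ) = Cov(Xᵢ,Xⱼ); the off-diagonal part of the true-score variance is the same as above.
True-score variance = [18.3²·0.71 + 13.8²·0.78 + 8.3²·0.61 + 12.9²·0.66] + 631.4 = 538.169 + 631.4 = 1169.57.
Reliability = 1169.57 / 1392.03 = 0.8402.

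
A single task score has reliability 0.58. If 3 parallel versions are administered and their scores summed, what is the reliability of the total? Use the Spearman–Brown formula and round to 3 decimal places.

ρ_k = kρ / (1 + (k−1)ρ) = 3·0.58 / (1 + 2·0.58) = 1.740 / 2.160 = 0.806.

0.806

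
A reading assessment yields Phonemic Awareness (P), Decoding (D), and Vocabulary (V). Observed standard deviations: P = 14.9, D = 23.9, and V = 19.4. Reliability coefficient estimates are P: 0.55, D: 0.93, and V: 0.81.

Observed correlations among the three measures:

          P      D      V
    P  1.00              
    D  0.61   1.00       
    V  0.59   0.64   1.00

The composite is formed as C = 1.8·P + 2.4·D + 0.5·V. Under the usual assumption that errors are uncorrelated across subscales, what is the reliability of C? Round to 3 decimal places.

0.918

Var(C) = 1.8²·14.9² + 2.4²·23.9² + 0.5²·19.4² + 2·[4.32·14.9·23.9·0.61 + 0.9·14.9·19.4·0.59 + 1.2·23.9·19.4·0.64] = 4103.57 + 2896.01 = 6999.58.
Because errors are independent across components, Cov(Tᵢ,Tⱼ) = Cov(Xᵢ,Xⱼ); the off-diagonal part of the true-score variance is the same as above.
True-score variance = [1.8²·14.9²·0.55 + 2.4²·23.9²·0.93 + 0.5²·19.4²·0.81] + 2896.01 = 3531.69 + 2896.01 = 6427.7.
Reliability = 6427.7 / 6999.58 = 0.918.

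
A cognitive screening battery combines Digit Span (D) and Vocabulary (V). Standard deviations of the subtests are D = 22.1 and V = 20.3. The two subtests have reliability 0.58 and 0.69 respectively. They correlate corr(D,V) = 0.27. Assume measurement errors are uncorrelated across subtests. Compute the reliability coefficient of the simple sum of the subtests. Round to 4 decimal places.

0.7087

Var(D+V) = 22.1² + 20.3² + 2·[22.1·20.3·0.27] = 900.5 + 242.26 = 1142.76.
With uncorrelated errors the cross-covariances are all true-score covariance, so they carry over unchanged; only the diagonal terms shrink to ρᵢσᵢ².
True-score variance = [22.1²·0.58 + 20.3²·0.69] + 242.26 = 567.62 + 242.26 = 809.88.
Reliability = 809.88 / 1142.76 = 0.7087.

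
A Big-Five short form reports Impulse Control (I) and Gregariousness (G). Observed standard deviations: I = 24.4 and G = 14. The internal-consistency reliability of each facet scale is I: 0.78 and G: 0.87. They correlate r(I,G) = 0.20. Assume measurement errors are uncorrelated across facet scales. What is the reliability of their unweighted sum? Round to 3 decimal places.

0.831

Var(I+G) = 24.4² + 14² + 2·[24.4·14·0.20] = 791.36 + 136.64 = 928.
Under uncorrelated errors the observed covariances equal the true-score covariances, so only the own-variance terms attenuate.
True-score variance = [24.4²·0.78 + 14²·0.87] + 136.64 = 634.901 + 136.64 = 771.541.
Reliability = 771.541 / 928 = 0.831.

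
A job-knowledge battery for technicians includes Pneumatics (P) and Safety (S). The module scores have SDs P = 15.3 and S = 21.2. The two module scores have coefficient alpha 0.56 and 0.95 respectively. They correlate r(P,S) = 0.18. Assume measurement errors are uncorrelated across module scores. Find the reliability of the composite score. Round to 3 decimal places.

Var(P+S) = 15.3² + 21.2² + 2·[15.3·21.2·0.18] = 683.53 + 116.77 = 800.3.
Because errors are independent across components, Cov(Tᵢ,Tⱼ) = Cov(Xᵢ,Xⱼ); the off-diagonal part of the true-score variance is the same as above.
True-score variance = [15.3²·0.56 + 21.2²·0.95] + 116.77 = 558.058 + 116.77 = 674.828.
Reliability = 674.828 / 800.3 = 0.843.

0.843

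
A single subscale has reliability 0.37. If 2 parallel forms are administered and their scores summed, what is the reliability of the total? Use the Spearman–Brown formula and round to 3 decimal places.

ρ_k = kρ / (1 + (k−1)ρ) = 2·0.37 / (1 + 1·0.37) = 0.740 / 1.370 = 0.540.

0.540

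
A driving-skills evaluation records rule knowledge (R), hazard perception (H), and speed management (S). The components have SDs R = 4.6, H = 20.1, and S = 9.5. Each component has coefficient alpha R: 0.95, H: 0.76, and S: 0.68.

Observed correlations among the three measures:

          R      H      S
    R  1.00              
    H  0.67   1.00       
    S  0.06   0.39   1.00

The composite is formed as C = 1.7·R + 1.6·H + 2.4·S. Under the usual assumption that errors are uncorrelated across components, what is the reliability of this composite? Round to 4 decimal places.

Var(C) = 1.7²·4.6² + 1.6²·20.1² + 2.4²·9.5² + 2·[2.72·4.6·20.1·0.67 + 4.08·4.6·9.5·0.06 + 3.84·20.1·9.5·0.39] = 1615.26 + 930.327 = 2545.59.
Because errors are independent across components, Cov(Tᵢ,Tⱼ) = Cov(Xᵢ,Xⱼ); the off-diagonal part of the true-score variance is the same as above.
True-score variance = [1.7²·4.6²·0.95 + 1.6²·20.1²·0.76 + 2.4²·9.5²·0.68] + 930.327 = 1197.63 + 930.327 = 2127.96.
Reliability = 2127.96 / 2545.59 = 0.8359.

0.8359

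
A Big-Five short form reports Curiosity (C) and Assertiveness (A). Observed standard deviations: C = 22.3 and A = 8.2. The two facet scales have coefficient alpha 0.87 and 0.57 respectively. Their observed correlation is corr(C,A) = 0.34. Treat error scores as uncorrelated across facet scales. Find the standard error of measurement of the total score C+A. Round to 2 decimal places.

Var(total) = 564.53 + 124.345 = 688.875.
True-score variance = 470.969 + 124.345 = 595.314, so reliability = 0.8642.
Error variance = 688.875 − 595.314 = 93.5609; SEM = √93.5609 = 9.67.

9.67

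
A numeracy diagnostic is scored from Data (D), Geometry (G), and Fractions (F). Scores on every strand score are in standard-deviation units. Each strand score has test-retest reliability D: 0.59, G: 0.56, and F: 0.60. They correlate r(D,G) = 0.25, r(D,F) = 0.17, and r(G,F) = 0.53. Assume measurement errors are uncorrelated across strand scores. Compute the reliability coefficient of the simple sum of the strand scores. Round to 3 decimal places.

0.745

Var(D+G+F) = 3 + 2·[0.25 + 0.17 + 0.53] = 3 + 1.9 = 4.9.
Under uncorrelated errors the observed covariances equal the true-score covariances, so only the own-variance terms attenuate.
True-score variance = [0.59 + 0.56 + 0.60] + 1.9 = 1.75 + 1.9 = 3.65.
Reliability = 3.65 / 4.9 = 0.745.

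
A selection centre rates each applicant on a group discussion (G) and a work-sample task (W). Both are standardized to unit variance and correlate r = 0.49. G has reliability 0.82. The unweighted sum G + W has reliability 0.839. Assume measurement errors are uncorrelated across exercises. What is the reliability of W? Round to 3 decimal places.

0.700

Var(G+W) = 2 + 2·0.49 = 2.980.
True-score variance = ρ_G + ρ_W + 2·0.49, so 0.839 = (0.82 + ρ_W + 0.98) / 2.980.
ρ_W = 0.839·2.980 − 0.82 − 0.98 = 0.700.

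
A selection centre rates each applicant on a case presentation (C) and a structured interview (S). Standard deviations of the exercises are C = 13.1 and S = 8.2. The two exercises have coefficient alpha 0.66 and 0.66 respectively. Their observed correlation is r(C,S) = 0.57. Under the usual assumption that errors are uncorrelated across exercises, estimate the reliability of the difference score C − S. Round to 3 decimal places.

0.302

Var(C−S) = 13.1² + 8.2² − 2·13.1·8.2·0.57 = 238.85 − 122.459 = 116.391.
Because errors are independent across components, Cov(Tᵢ,Tⱼ) = Cov(Xᵢ,Xⱼ); the off-diagonal part of the true-score variance is the same as above.
True-score variance = [13.1²·0.66 + 8.2²·0.66] − 122.459 = 157.641 − 122.459 = 35.1822.
Reliability = 35.1822 / 116.391 = 0.302.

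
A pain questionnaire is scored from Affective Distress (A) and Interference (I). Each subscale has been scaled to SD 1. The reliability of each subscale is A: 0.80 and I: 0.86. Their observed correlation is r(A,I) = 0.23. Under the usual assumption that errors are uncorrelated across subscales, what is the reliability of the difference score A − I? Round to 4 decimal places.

0.7792

Var(A−I) = 1 + 1 − 2·0.23 = 2 − 0.46 = 1.54.
Because errors are independent across components, Cov(Tᵢ,Tⱼ) = Cov(Xᵢ,Xⱼ); the off-diagonal part of the true-score variance is the same as above.
True-score variance = [0.80 + 0.86] − 0.46 = 1.66 − 0.46 = 1.2.
Reliability = 1.2 / 1.54 = 0.7792.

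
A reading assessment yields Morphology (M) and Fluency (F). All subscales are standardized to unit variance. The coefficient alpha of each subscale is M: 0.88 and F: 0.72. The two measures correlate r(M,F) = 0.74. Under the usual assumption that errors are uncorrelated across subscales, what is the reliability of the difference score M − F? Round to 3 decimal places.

0.231

Var(M−F) = 1 + 1 − 2·0.74 = 2 − 1.48 = 0.52.
With uncorrelated errors the cross-covariances are all true-score covariance, so they carry over unchanged; only the diagonal terms shrink to ρᵢσᵢ².
True-score variance = [0.88 + 0.72] − 1.48 = 1.6 − 1.48 = 0.12.
Reliability = 0.12 / 0.52 = 0.231.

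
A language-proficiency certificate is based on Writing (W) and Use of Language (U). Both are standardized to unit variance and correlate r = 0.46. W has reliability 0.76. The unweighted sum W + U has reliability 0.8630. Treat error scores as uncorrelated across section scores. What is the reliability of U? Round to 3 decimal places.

0.840

Var(W+U) = 2 + 2·0.46 = 2.920.
True-score variance = ρ_W + ρ_U + 2·0.46, so 0.8630 = (0.76 + ρ_U + 0.92) / 2.920.
ρ_U = 0.8630·2.920 − 0.76 − 0.92 = 0.840.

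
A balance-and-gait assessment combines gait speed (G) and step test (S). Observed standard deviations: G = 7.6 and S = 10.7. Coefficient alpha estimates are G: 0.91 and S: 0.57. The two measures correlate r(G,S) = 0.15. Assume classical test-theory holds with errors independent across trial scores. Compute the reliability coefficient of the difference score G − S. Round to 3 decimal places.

Var(G−S) = 7.6² + 10.7² − 2·7.6·10.7·0.15 = 172.25 − 24.396 = 147.854.
Because errors are independent across components, Cov(Tᵢ,Tⱼ) = Cov(Xᵢ,Xⱼ); the off-diagonal part of the true-score variance is the same as above.
True-score variance = [7.6²·0.91 + 10.7²·0.57] − 24.396 = 117.821 − 24.396 = 93.4249.
Reliability = 93.4249 / 147.854 = 0.632.

0.632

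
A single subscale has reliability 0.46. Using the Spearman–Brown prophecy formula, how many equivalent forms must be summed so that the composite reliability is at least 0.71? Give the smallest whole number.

k ≥ ρ*(1−ρ₁)/(ρ₁(1−ρ*)) = 0.71·0.54 / (0.46·0.29) = 2.874.
Smallest integer k = 3.

3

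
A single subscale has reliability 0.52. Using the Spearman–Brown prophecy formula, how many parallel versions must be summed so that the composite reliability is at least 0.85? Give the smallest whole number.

k ≥ ρ*(1−ρ₁)/(ρ₁(1−ρ*)) = 0.85·0.48 / (0.52·0.15) = 5.231.
Smallest integer k = 6.

6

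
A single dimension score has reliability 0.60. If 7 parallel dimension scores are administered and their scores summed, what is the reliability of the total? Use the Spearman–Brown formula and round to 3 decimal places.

ρ_k = kρ / (1 + (k−1)ρ) = 7·0.60 / (1 + 6·0.60) = 4.200 / 4.600 = 0.913.

0.913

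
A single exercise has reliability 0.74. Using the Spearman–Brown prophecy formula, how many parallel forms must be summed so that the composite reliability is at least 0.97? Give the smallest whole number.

12

k ≥ ρ*(1−ρ₁)/(ρ₁(1−ρ*)) = 0.97·0.26 / (0.74·0.03) = 11.360.
Smallest integer k = 12.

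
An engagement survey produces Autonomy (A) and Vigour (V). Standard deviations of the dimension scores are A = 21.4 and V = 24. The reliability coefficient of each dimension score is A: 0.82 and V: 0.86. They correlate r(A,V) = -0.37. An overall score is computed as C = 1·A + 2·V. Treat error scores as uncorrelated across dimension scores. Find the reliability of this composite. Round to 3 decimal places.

0.798

Var(C) = 21.4² + 2²·24² + 2·[2·21.4·24·(-0.37)] = 2761.96 − 760.128 = 2001.83.
Under uncorrelated errors the observed covariances equal the true-score covariances, so only the own-variance terms attenuate.
True-score variance = [21.4²·0.82 + 2²·24²·0.86] − 760.128 = 2356.97 − 760.128 = 1596.84.
Reliability = 1596.84 / 2001.83 = 0.798.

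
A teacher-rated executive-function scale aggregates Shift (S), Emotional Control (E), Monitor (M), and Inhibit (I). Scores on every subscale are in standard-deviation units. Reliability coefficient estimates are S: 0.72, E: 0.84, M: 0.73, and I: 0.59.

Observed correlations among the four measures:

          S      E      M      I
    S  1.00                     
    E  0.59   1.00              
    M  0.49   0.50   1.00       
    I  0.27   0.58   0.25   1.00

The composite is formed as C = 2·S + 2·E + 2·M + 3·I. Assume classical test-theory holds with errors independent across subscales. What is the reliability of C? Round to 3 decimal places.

0.861

Var(C) = 2² + 2² + 2² + 3² + 2·[4·0.59 + 4·0.49 + 6·0.27 + 4·0.50 + 6·0.58 + 6·0.25] = 21 + 25.84 = 46.84.
With uncorrelated errors the cross-covariances are all true-score covariance, so they carry over unchanged; only the diagonal terms shrink to ρᵢσᵢ².
True-score variance = [2²·0.72 + 2²·0.84 + 2²·0.73 + 3²·0.59] + 25.84 = 14.47 + 25.84 = 40.31.
Reliability = 40.31 / 46.84 = 0.861.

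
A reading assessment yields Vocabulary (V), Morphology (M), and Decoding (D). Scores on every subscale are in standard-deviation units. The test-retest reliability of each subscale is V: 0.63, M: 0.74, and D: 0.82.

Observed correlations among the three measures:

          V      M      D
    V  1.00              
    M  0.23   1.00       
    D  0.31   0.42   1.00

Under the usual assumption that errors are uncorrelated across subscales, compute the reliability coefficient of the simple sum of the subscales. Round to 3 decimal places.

0.835

Var(V+M+D) = 3 + 2·[0.23 + 0.31 + 0.42] = 3 + 1.92 = 4.92.
Because errors are independent across components, Cov(Tᵢ,Tⱼ) = Cov(Xᵢ,Xⱼ); the off-diagonal part of the true-score variance is the same as above.
True-score variance = [0.63 + 0.74 + 0.82] + 1.92 = 2.19 + 1.92 = 4.11.
Reliability = 4.11 / 4.92 = 0.835.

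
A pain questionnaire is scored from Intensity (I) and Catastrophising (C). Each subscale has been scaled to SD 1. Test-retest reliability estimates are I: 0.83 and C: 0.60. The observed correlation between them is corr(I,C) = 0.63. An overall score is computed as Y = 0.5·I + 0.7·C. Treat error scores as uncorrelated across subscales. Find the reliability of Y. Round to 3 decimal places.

Var(Y) = 0.5² + 0.7² + 2·[0.35·0.63] = 0.74 + 0.441 = 1.181.
Under uncorrelated errors the observed covariances equal the true-score covariances, so only the own-variance terms attenuate.
True-score variance = [0.5²·0.83 + 0.7²·0.60] + 0.441 = 0.5015 + 0.441 = 0.9425.
Reliability = 0.9425 / 1.181 = 0.798.

0.798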